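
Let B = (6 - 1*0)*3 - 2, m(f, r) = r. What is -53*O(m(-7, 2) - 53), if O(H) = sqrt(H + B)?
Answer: -53*I*sqrt(35) ≈ -313.55*I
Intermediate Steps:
B = 16 (B = (6 + 0)*3 - 2 = 6*3 - 2 = 18 - 2 = 16)
O(H) = sqrt(16 + H) (O(H) = sqrt(H + 16) = sqrt(16 + H))
-53*O(m(-7, 2) - 53) = -53*sqrt(16 + (2 - 53)) = -53*sqrt(16 - 51) = -53*I*sqrt(35)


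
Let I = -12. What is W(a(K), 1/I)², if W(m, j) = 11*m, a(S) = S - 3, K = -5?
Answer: 7744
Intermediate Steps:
a(S) = -3 + S
W(a(K), 1/I)² = (11*(-3 - 5))² = (11*(-8))² = (-88)² = 7744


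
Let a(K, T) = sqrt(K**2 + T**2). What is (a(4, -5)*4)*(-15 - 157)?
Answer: -688*sqrt(41) ≈ -4405.4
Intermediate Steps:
(a(4, -5)*4)*(-15 - 157) = (sqrt(4**2 + (-5)**2)*4)*(-15 - 157) = (sqrt(16 + 25)*4)*(-172) = (sqrt(41)*4)*(-172) = (4*sqrt(41))*(-172) = -688*sqrt(41)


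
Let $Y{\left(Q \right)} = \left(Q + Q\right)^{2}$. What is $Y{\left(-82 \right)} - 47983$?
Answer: $-21087$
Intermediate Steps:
$Y{\left(Q \right)} = 4 Q^{2}$ ($Y{\left(Q \right)} = \left(2 Q\right)^{2} = 4 Q^{2}$)
$Y{\left(-82 \right)} - 47983 = 4 \left(-82\right)^{2} - 47983 = 4 \cdot 6724 - 47983 = 26896 - 47983 = -21087$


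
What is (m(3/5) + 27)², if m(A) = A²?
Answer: 467856/625 ≈ 748.57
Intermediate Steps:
(m(3/5) + 27)² = ((3/5)² + 27)² = ((3*(⅕))² + 27)² = ((⅗)² + 27)² = (9/25 + 27)² = (684/25)² = 467856/625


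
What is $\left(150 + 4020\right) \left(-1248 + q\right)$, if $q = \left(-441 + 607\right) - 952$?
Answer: $-8481780$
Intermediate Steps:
$q = -786$ ($q = 166 - 952 = -786$)
$\left(150 + 4020\right) \left(-1248 + q\right) = \left(150 + 4020\right) \left(-1248 - 786\right) = 4170 \left(-2034\right) = -8481780$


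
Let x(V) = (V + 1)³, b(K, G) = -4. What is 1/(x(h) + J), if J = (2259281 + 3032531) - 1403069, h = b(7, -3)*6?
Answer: 1/3876576 ≈ 2.5796e-7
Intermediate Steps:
h = -24 (h = -4*6 = -24)
x(V) = (1 + V)³
J = 3888743 (J = 5291812 - 1403069 = 3888743)
1/(x(h) + J) = 1/((1 - 24)³ + 3888743) = 1/((-23)³ + 3888743) = 1/(-12167 + 3888743) = 1/3876576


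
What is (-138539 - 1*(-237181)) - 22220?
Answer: 76422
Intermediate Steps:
(-138539 - 1*(-237181)) - 22220 = (-138539 + 237181) - 22220 = 98642 - 22220 = 76422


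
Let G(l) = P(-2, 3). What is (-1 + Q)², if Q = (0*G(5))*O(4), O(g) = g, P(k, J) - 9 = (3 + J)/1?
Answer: 1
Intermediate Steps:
P(k, J) = 12 + J (P(k, J) = 9 + (3 + J)/1 = 9 + (3 + J)*1 = 9 + (3 + J) = 12 + J)
G(l) = 15 (G(l) = 12 + 3 = 15)
Q = 0 (Q = (0*15)*4 = 0*4 = 0)
(-1 + Q)² = (-1 + 0)² = (-1)² = 1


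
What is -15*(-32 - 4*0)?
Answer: 480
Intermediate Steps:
-15*(-32 - 4*0) = -15*(-32 + 0) = -15*(-32) = 480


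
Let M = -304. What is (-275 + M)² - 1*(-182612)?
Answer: 517853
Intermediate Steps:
(-275 + M)² - 1*(-182612) = (-275 - 304)² - 1*(-182612) = (-579)² + 182612 = 335241 + 182612 = 517853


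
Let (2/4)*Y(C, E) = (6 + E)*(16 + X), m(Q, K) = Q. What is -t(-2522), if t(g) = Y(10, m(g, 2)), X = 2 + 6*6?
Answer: 271728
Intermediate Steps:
X = 38 (X = 2 + 36 = 38)
Y(C, E) = 648 + 108*E (Y(C, E) = 2*((6 + E)*(16 + 38)) = 2*((6 + E)*54) = 2*(324 + 54*E) = 648 + 108*E)
t(g) = 648 + 108*g
-t(-2522) = -(648 + 108*(-2522)) = -(648 - 272376) = -1*(-271728) = 271728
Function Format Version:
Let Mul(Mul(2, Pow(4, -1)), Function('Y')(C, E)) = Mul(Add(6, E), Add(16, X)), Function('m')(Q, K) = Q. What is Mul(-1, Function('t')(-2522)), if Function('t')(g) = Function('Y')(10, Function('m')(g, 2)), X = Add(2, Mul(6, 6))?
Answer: 271728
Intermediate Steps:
X = 38 (X = Add(2, 36) = 38)
Function('Y')(C, E) = Add(648, Mul(108, E)) (Function('Y')(C, E) = Mul(2, Mul(Add(6, E), Add(16, 38))) = Mul(2, Mul(Add(6, E), 54)) = Mul(2, Add(324, Mul(54, E))) = Add(648, Mul(108, E)))
Function('t')(g) = Add(648, Mul(108, g))
Mul(-1, Function('t')(-2522)) = Mul(-1, Add(648, Mul(108, -2522))) = Mul(-1, Add(648, -272376)) = Mul(-1, -271728) = 271728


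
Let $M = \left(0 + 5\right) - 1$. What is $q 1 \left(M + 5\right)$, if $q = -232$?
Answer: $-2088$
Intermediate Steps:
$M = 4$ ($M = 5 - 1 = 4$)
$q 1 \left(M + 5\right) = - 232 \cdot 1 \left(4 + 5\right) = - 232 \cdot 1 \cdot 9 = \left(-232\right) 9 = -2088$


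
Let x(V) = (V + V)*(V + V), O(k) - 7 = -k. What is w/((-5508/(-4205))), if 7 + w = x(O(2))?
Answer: 130355/1836 ≈ 71.000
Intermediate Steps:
O(k) = 7 - k
x(V) = 4*V**2 (x(V) = (2*V)*(2*V) = 4*V**2)
w = 93 (w = -7 + 4*(7 - 1*2)**2 = -7 + 4*(7 - 2)**2 = -7 + 4*5**2 = -7 + 4*25 = -7 + 100 = 93)
w/((-5508/(-4205))) = 93/((-5508/(-4205))) = 93/((-5508*(-1)/4205)) = 93/((-1*(-5508/4205))) = 93/(5508/4205) = 93*(4205/5508) = 130355/1836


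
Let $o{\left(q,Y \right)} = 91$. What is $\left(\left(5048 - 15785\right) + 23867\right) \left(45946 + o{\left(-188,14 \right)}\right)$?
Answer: $604465810$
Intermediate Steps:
$\left(\left(5048 - 15785\right) + 23867\right) \left(45946 + o{\left(-188,14 \right)}\right) = \left(\left(5048 - 15785\right) + 23867\right) \left(45946 + 91\right) = \left(\left(5048 - 15785\right) + 23867\right) 46037 = \left(-10737 + 23867\right) 46037 = 13130 \cdot 46037 = 604465810$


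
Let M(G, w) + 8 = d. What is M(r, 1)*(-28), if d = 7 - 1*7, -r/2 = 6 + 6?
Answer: 224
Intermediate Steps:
r = -24 (r = -2*(6 + 6) = -2*12 = -24)
d = 0 (d = 7 - 7 = 0)
M(G, w) = -8 (M(G, w) = -8 + 0 = -8)
M(r, 1)*(-28) = -8*(-28) = 224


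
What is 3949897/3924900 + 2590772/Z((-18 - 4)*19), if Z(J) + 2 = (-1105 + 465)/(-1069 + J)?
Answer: -360013846234381/218112300 ≈ -1.6506e+6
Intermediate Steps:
Z(J) = -2 - 640/(-1069 + J) (Z(J) = -2 + (-1105 + 465)/(-1069 + J) = -2 - 640/(-1069 + J))
3949897/3924900 + 2590772/Z((-18 - 4)*19) = 3949897/3924900 + 2590772/((2*(749 - (-18 - 4)*19)/(-1069 + (-18 - 4)*19))) = 3949897*(1/3924900) + 2590772/((2*(749 - (-22)*19)/(-1069 - 22*19))) = 564271/560700 + 2590772/((2*(749 - 1*(-418))/(-1069 - 418))) = 564271/560700 + 2590772/((2*(749 + 418)/(-1487))) = 564271/560700 + 2590772/((2*(-1/1487)*1167)) = 564271/560700 + 2590772/(-2334/1487) = 564271/560700 + 2590772*(-1487/2334) = 564271/560700 - 1926238982/1167 = -360013846234381/218112300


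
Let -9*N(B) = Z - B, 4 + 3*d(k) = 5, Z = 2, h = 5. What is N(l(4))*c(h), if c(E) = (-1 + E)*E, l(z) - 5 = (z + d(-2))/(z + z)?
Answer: 425/54 ≈ 7.8704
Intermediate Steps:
d(k) = ⅓ (d(k) = -4/3 + (⅓)*5 = -4/3 + 5/3 = ⅓)
l(z) = 5 + (⅓ + z)/(2*z) (l(z) = 5 + (z + ⅓)/(z + z) = 5 + (⅓ + z)/((2*z)) = 5 + (⅓ + z)*(1/(2*z)) = 5 + (⅓ + z)/(2*z))
N(B) = -2/9 + B/9 (N(B) = -(2 - B)/9 = -2/9 + B/9)
c(E) = E*(-1 + E)
N(l(4))*c(h) = (-2/9 + ((⅙)*(1 + 33*4)/4)/9)*(5*(-1 + 5)) = (-2/9 + ((⅙)*(¼)*(1 + 132))/9)*(5*4) = (-2/9 + ((⅙)*(¼)*133)/9)*20 = (-2/9 + (⅑)*(133/24))*20 = (-2/9 + 133/216)*20 = (85/216)*20 = 425/54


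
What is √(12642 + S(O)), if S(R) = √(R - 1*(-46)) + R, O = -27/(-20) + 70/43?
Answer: √(2338056415 + 430*√9056015)/430 ≈ 112.48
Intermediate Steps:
O = 2561/860 (O = -27*(-1/20) + 70*(1/43) = 27/20 + 70/43 = 2561/860 ≈ 2.9779)
S(R) = R + √(46 + R) (S(R) = √(R + 46) + R = √(46 + R) + R = R + √(46 + R))
√(12642 + S(O)) = √(12642 + (2561/860 + √(46 + 2561/860))) = √(12642 + (2561/860 + √(42121/860))) = √(12642 + (2561/860 + √9056015/430)) = √(10874681/860 + √9056015/430)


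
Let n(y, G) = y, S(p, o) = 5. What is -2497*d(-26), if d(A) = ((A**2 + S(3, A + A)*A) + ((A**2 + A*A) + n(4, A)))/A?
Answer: 2374647/13 ≈ 1.8267e+5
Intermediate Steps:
d(A) = (4 + 3*A**2 + 5*A)/A (d(A) = ((A**2 + 5*A) + ((A**2 + A*A) + 4))/A = ((A**2 + 5*A) + ((A**2 + A**2) + 4))/A = ((A**2 + 5*A) + (2*A**2 + 4))/A = ((A**2 + 5*A) + (4 + 2*A**2))/A = (4 + 3*A**2 + 5*A)/A)
-2497*d(-26) = -2497*(5 + 3*(-26) + 4/(-26)) = -2497*(5 - 78 + 4*(-1/26)) = -2497*(5 - 78 - 2/13) = -2497*(-951/13) = 2374647/13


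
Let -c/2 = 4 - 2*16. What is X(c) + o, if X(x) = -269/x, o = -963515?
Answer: -53957109/56 ≈ -9.6352e+5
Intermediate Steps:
c = 56 (c = -2*(4 - 2*16) = -2*(4 - 32) = -2*(-28) = 56)
X(c) + o = -269/56 - 963515 = -53957109/56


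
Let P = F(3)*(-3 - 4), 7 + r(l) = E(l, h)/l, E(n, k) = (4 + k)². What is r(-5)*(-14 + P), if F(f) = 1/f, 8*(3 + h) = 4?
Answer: 7301/60 ≈ 121.68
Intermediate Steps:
h = -5/2 (h = -3 + (⅛)*4 = -3 + ½ = -5/2 ≈ -2.5000)
r(l) = -7 + 9/(4*l) (r(l) = -7 + (4 - 5/2)²/l = -7 + (3/2)²/l = -7 + 9/(4*l))
P = -7/3 (P = (-3 - 4)/3 = (⅓)*(-7) = -7/3 ≈ -2.3333)
r(-5)*(-14 + P) = (-7 + (9/4)/(-5))*(-14 - 7/3) = (-7 + (9/4)*(-⅕))*(-49/3) = (-7 - 9/20)*(-49/3) = -149/20*(-49/3) = 7301/60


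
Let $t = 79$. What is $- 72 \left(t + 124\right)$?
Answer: $-14616$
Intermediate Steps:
$- 72 \left(t + 124\right) = - 72 \left(79 + 124\right) = \left(-72\right) 203 = -14616$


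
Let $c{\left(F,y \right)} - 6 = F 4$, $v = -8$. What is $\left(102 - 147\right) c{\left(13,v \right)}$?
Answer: $-2610$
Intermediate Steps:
$c{\left(F,y \right)} = 6 + 4 F$ ($c{\left(F,y \right)} = 6 + F 4 = 6 + 4 F$)
$\left(102 - 147\right) c{\left(13,v \right)} = \left(102 - 147\right) \left(6 + 4 \cdot 13\right) = - 45 \left(6 + 52\right) = \left(-45\right) 58 = -2610$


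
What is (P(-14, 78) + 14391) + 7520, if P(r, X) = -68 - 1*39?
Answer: 21804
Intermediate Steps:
P(r, X) = -107 (P(r, X) = -68 - 39 = -107)
(P(-14, 78) + 14391) + 7520 = (-107 + 14391) + 7520 = 14284 + 7520 = 21804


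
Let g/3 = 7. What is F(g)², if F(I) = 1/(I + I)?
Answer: 1/1764 ≈ 0.00056689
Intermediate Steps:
g = 21 (g = 3*7 = 21)
F(I) = 1/(2*I)
F(g)² = ((½)/21)² = ((½)*(1/21))² = (1/42)² = 1/1764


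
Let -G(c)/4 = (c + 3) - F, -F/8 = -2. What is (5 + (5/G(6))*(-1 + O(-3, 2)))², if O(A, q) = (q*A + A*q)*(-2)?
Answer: 65025/784 ≈ 82.940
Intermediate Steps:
F = 16 (F = -8*(-2) = 16)
G(c) = 52 - 4*c (G(c) = -4*((c + 3) - 1*16) = -4*((3 + c) - 16) = -4*(-13 + c) = 52 - 4*c)
O(A, q) = -4*A*q (O(A, q) = (A*q + A*q)*(-2) = (2*A*q)*(-2) = -4*A*q)
(5 + (5/G(6))*(-1 + O(-3, 2)))² = (5 + (5/(52 - 4*6))*(-1 - 4*(-3)*2))² = (5 + (5/(52 - 24))*(-1 + 24))² = (5 + (5/28)*23)² = (5 + 115/28)² = (255/28)² = 65025/784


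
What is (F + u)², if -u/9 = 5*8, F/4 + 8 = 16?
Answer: 107584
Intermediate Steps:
F = 32 (F = -32 + 4*16 = -32 + 64 = 32)
u = -360 (u = -45*8 = -9*40 = -360)
(F + u)² = (32 - 360)² = (-328)² = 107584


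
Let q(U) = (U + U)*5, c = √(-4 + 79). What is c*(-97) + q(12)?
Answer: 120 - 485*√3 ≈ -720.04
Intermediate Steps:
c = 5*√3 (c = √75 = 5*√3 ≈ 8.6602)
q(U) = 10*U (q(U) = (2*U)*5 = 10*U)
c*(-97) + q(12) = (5*√3)*(-97) + 10*12 = -485*√3 + 120 = 120 - 485*√3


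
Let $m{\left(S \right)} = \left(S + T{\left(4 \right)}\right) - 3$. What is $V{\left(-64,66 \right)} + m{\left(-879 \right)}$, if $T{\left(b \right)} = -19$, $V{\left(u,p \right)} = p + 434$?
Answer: $-401$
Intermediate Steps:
$V{\left(u,p \right)} = 434 + p$
$m{\left(S \right)} = -22 + S$ ($m{\left(S \right)} = \left(S - 19\right) - 3 = \left(-19 + S\right) - 3 = -22 + S$)
$V{\left(-64,66 \right)} + m{\left(-879 \right)} = \left(434 + 66\right) - 901 = 500 - 901 = -401$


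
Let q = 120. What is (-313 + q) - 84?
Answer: -277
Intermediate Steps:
(-313 + q) - 84 = (-313 + 120) - 84 = -193 - 84 = -277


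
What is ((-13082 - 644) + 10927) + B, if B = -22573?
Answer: -25372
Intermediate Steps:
((-13082 - 644) + 10927) + B = ((-13082 - 644) + 10927) - 22573 = (-13726 + 10927) - 22573 = -2799 - 22573 = -25372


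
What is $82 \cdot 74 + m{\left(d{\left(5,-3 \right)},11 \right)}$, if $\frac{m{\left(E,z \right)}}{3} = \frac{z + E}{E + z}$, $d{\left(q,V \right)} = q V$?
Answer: $6071$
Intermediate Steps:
$d{\left(q,V \right)} = V q$
$m{\left(E,z \right)} = 3$ ($m{\left(E,z \right)} = 3 \frac{z + E}{E + z} = 3 \frac{E + z}{E + z} = 3 \cdot 1 = 3$)
$82 \cdot 74 + m{\left(d{\left(5,-3 \right)},11 \right)} = 82 \cdot 74 + 3 = 6068 + 3 = 6071$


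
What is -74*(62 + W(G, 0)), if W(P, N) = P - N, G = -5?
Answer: -4218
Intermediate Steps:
-74*(62 + W(G, 0)) = -74*(62 + (-5 - 1*0)) = -74*(62 + (-5 + 0)) = -74*(62 - 5) = -74*57 = -4218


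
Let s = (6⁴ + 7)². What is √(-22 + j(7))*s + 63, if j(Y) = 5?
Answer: 63 + 1697809*I*√17 ≈ 63.0 + 7.0002e+6*I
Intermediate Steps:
s = 1697809 (s = (1296 + 7)² = 1303² = 1697809)
√(-22 + j(7))*s + 63 = √(-22 + 5)*1697809 + 63 = √(-17)*1697809 + 63 = (I*√17)*1697809 + 63 = 1697809*I*√17 + 63 = 63 + 1697809*I*√17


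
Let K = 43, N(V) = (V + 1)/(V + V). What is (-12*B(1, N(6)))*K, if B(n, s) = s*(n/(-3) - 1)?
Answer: 1204/3 ≈ 401.33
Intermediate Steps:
N(V) = (1 + V)/(2*V) (N(V) = (1 + V)/((2*V)) = (1 + V)*(1/(2*V)) = (1 + V)/(2*V))
B(n, s) = s*(-1 - n/3) (B(n, s) = s*(n*(-⅓) - 1) = s*(-n/3 - 1) = s*(-1 - n/3))
(-12*B(1, N(6)))*K = -(-4)*(½)*(1 + 6)/6*(3 + 1)*43 = -(-4)*(½)*(⅙)*7*4*43 = -(-4)*7*4/12*43 = -12*(-7/9)*43 = (28/3)*43 = 1204/3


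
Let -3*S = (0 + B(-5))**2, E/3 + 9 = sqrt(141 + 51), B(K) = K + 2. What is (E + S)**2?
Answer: 2628 - 1440*sqrt(3) ≈ 133.85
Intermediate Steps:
B(K) = 2 + K
E = -27 + 24*sqrt(3) (E = -27 + 3*sqrt(141 + 51) = -27 + 3*sqrt(192) = -27 + 3*(8*sqrt(3)) = -27 + 24*sqrt(3) ≈ 14.569)
S = -3 (S = -(0 + (2 - 5))**2/3 = -(0 - 3)**2/3 = -1/3*(-3)**2 = -1/3*9 = -3)
(E + S)**2 = ((-27 + 24*sqrt(3)) - 3)**2 = (-30 + 24*sqrt(3))**2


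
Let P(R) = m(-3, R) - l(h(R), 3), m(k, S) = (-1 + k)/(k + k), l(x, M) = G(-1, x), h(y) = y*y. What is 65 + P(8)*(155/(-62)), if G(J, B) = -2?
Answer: 175/3 ≈ 58.333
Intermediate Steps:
h(y) = y²
l(x, M) = -2
m(k, S) = (-1 + k)/(2*k) (m(k, S) = (-1 + k)/((2*k)) = (-1 + k)*(1/(2*k)) = (-1 + k)/(2*k))
P(R) = 8/3 (P(R) = (½)*(-1 - 3)/(-3) - 1*(-2) = (½)*(-⅓)*(-4) + 2 = ⅔ + 2 = 8/3)
65 + P(8)*(155/(-62)) = 65 + 8*(155/(-62))/3 = 65 + 8*(155*(-1/62))/3 = 65 + (8/3)*(-5/2) = 65 - 20/3 = 175/3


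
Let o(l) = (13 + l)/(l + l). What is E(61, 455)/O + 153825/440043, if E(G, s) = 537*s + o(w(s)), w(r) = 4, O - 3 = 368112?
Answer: 437717683657/431963810520 ≈ 1.0133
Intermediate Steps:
O = 368115 (O = 3 + 368112 = 368115)
o(l) = (13 + l)/(2*l) (o(l) = (13 + l)/((2*l)) = (13 + l)*(1/(2*l)) = (13 + l)/(2*l))
E(G, s) = 17/8 + 537*s (E(G, s) = 537*s + (½)*(13 + 4)/4 = 537*s + (½)*(¼)*17 = 537*s + 17/8 = 17/8 + 537*s)
E(61, 455)/O + 153825/440043 = (17/8 + 537*455)/368115 + 153825/440043 = (17/8 + 244335)*(1/368115) + 153825*(1/440043) = (1954697/8)*(1/368115) + 51275/146681 = 1954697/2944920 + 51275/146681 = 437717683657/431963810520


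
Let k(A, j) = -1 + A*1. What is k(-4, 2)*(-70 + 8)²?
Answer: -19220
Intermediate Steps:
k(A, j) = -1 + A
k(-4, 2)*(-70 + 8)² = (-1 - 4)*(-70 + 8)² = -5*(-62)² = -5*3844 = -19220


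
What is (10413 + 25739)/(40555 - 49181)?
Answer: -18076/4313 ≈ -4.1910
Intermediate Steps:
(10413 + 25739)/(40555 - 49181) = 36152/(-8626) = 36152*(-1/8626) = -18076/4313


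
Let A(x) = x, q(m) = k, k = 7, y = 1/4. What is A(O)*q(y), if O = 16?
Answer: 112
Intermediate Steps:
y = 1/4 (y = 1*(1/4) = 1/4 ≈ 0.25000)
q(m) = 7
A(O)*q(y) = 16*7 = 112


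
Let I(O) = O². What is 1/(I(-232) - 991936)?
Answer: -1/938112 ≈ -1.0660e-6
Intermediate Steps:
1/(I(-232) - 991936) = 1/((-232)² - 991936) = 1/(53824 - 991936) = 1/(-938112) = -1/938112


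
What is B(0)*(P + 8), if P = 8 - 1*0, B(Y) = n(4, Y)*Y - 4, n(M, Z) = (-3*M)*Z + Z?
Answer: -64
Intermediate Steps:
n(M, Z) = Z - 3*M*Z (n(M, Z) = -3*M*Z + Z = Z - 3*M*Z)
B(Y) = -4 - 11*Y**2 (B(Y) = (Y*(1 - 3*4))*Y - 4 = (Y*(1 - 12))*Y - 4 = (Y*(-11))*Y - 4 = (-11*Y)*Y - 4 = -11*Y**2 - 4 = -4 - 11*Y**2)
P = 8 (P = 8 + 0 = 8)
B(0)*(P + 8) = (-4 - 11*0**2)*(8 + 8) = (-4 - 11*0)*16 = (-4 + 0)*16 = -4*16 = -64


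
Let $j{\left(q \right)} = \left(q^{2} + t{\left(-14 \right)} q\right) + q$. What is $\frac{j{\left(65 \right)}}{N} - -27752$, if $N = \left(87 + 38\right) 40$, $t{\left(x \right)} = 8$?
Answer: $\frac{13876481}{500} \approx 27753.0$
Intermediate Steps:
$N = 5000$ ($N = 125 \cdot 40 = 5000$)
$j{\left(q \right)} = q^{2} + 9 q$ ($j{\left(q \right)} = \left(q^{2} + 8 q\right) + q = q^{2} + 9 q$)
$\frac{j{\left(65 \right)}}{N} - -27752 = \frac{65 \left(9 + 65\right)}{5000} - -27752 = 65 \cdot 74 \cdot \frac{1}{5000} + 27752 = 4810 \cdot \frac{1}{5000} + 27752 = \frac{481}{500} + 27752 = \frac{13876481}{500}$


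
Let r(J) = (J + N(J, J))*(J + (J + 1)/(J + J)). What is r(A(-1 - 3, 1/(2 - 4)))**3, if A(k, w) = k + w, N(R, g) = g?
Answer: 50653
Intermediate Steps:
r(J) = 2*J*(J + (1 + J)/(2*J)) (r(J) = (J + J)*(J + (J + 1)/(J + J)) = (2*J)*(J + (1 + J)/((2*J))) = (2*J)*(J + (1 + J)*(1/(2*J))) = (2*J)*(J + (1 + J)/(2*J)) = 2*J*(J + (1 + J)/(2*J)))
r(A(-1 - 3, 1/(2 - 4)))**3 = (1 + ((-1 - 3) + 1/(2 - 4)) + 2*((-1 - 3) + 1/(2 - 4))**2)**3 = (1 + (-4 + 1/(-2)) + 2*(-4 + 1/(-2))**2)**3 = (1 + (-4 - 1/2) + 2*(-4 - 1/2)**2)**3 = (1 - 9/2 + 2*(-9/2)**2)**3 = (1 - 9/2 + 2*(81/4))**3 = (1 - 9/2 + 81/2)**3 = 37**3 = 50653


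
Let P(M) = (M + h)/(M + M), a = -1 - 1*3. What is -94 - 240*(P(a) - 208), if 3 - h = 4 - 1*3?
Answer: 49766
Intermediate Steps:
h = 2 (h = 3 - (4 - 1*3) = 3 - (4 - 3) = 3 - 1*1 = 3 - 1 = 2)
a = -4 (a = -1 - 3 = -4)
P(M) = (2 + M)/(2*M) (P(M) = (M + 2)/(M + M) = (2 + M)/((2*M)) = (2 + M)*(1/(2*M)) = (2 + M)/(2*M))
-94 - 240*(P(a) - 208) = -94 - 240*((1/2)*(2 - 4)/(-4) - 208) = -94 - 240*((1/2)*(-1/4)*(-2) - 208) = -94 - 240*(1/4 - 208) = -94 - 240*(-831/4) = -94 + 49860 = 49766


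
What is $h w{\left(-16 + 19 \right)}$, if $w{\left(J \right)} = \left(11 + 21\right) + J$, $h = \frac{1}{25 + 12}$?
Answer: $\frac{35}{37} \approx 0.94595$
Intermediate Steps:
$h = \frac{1}{37} \approx 0.027027$
$w{\left(J \right)} = 32 + J$
$h w{\left(-16 + 19 \right)} = \frac{32 + \left(-16 + 19\right)}{37} = \frac{32 + 3}{37} = \frac{1}{37} \cdot 35 = \frac{35}{37}$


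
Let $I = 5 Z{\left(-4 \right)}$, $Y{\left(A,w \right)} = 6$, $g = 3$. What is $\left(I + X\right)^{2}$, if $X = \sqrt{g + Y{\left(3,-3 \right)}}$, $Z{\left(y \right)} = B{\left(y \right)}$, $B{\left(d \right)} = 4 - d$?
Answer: $1849$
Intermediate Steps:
$Z{\left(y \right)} = 4 - y$
$X = 3$ ($X = \sqrt{3 + 6} = \sqrt{9} = 3$)
$I = 40$ ($I = 5 \left(4 - -4\right) = 5 \left(4 + 4\right) = 5 \cdot 8 = 40$)
$\left(I + X\right)^{2} = \left(40 + 3\right)^{2} = 43^{2} = 1849$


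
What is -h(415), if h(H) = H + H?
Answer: -830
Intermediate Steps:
h(H) = 2*H
-h(415) = -2*415 = -1*830 = -830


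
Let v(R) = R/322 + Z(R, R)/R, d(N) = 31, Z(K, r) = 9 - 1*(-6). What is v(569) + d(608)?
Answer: 6008349/183218 ≈ 32.793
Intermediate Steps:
Z(K, r) = 15 (Z(K, r) = 9 + 6 = 15)
v(R) = 15/R + R/322 (v(R) = R/322 + 15/R = 15/R + R/322)
v(569) + d(608) = (15/569 + (1/322)*569) + 31 = (15*(1/569) + 569/322) + 31 = (15/569 + 569/322) + 31 = 328591/183218 + 31 = 6008349/183218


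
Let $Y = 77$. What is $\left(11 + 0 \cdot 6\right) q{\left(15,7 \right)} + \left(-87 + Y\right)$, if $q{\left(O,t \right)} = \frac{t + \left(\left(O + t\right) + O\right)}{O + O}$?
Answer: $\frac{92}{15} \approx 6.1333$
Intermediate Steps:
$q{\left(O,t \right)} = \frac{2 O + 2 t}{2 O}$ ($q{\left(O,t \right)} = \frac{t + \left(t + 2 O\right)}{2 O} = \left(2 O + 2 t\right) \frac{1}{2 O} = \frac{2 O + 2 t}{2 O}$)
$\left(11 + 0 \cdot 6\right) q{\left(15,7 \right)} + \left(-87 + Y\right) = \left(11 + 0 \cdot 6\right) \frac{15 + 7}{15} + \left(-87 + 77\right) = \left(11 + 0\right) \frac{1}{15} \cdot 22 - 10 = 11 \cdot \frac{22}{15} - 10 = \frac{242}{15} - 10 = \frac{92}{15}$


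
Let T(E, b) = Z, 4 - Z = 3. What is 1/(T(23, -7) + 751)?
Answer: 1/752 ≈ 0.0013298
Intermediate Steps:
Z = 1 (Z = 4 - 1*3 = 4 - 3 = 1)
T(E, b) = 1
1/(T(23, -7) + 751) = 1/(1 + 751) = 1/752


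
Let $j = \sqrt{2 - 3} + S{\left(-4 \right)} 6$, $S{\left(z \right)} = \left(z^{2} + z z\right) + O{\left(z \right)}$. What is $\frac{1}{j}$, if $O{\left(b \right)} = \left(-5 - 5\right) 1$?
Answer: $\frac{132}{17425} - \frac{i}{17425} \approx 0.0075753 - 5.7389 \cdot 10^{-5} i$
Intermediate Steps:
$O{\left(b \right)} = -10$ ($O{\left(b \right)} = \left(-10\right) 1 = -10$)
$S{\left(z \right)} = -10 + 2 z^{2}$ ($S{\left(z \right)} = \left(z^{2} + z z\right) - 10 = \left(z^{2} + z^{2}\right) - 10 = 2 z^{2} - 10 = -10 + 2 z^{2}$)
$j = 132 + i$ ($j = \sqrt{2 - 3} + \left(-10 + 2 \left(-4\right)^{2}\right) 6 = \sqrt{-1} + \left(-10 + 2 \cdot 16\right) 6 = i + \left(-10 + 32\right) 6 = i + 22 \cdot 6 = i + 132 = 132 + i \approx 132.0 + 1.0 i$)
$\frac{1}{j} = \frac{1}{132 + i} = \frac{132 - i}{17425}$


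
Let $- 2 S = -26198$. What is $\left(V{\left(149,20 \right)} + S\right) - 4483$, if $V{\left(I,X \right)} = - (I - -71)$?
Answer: $8396$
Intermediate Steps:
$S = 13099$ ($S = \left(- \frac{1}{2}\right) \left(-26198\right) = 13099$)
$V{\left(I,X \right)} = -71 - I$ ($V{\left(I,X \right)} = - (I + 71) = - (71 + I) = -71 - I$)
$\left(V{\left(149,20 \right)} + S\right) - 4483 = \left(\left(-71 - 149\right) + 13099\right) - 4483 = \left(-220 + 13099\right) - 4483 = 12879 - 4483 = 8396$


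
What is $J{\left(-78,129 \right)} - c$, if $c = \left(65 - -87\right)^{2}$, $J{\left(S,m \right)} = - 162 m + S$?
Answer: $-44080$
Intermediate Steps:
$J{\left(S,m \right)} = S - 162 m$
$c = 23104$ ($c = \left(65 + 87\right)^{2} = 152^{2} = 23104$)
$J{\left(-78,129 \right)} - c = \left(-78 - 20898\right) - 23104 = -20976 - 23104 = -44080$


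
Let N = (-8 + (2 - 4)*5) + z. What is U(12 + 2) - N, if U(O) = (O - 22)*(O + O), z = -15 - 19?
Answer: -172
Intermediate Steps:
z = -34
U(O) = 2*O*(-22 + O) (U(O) = (-22 + O)*(2*O) = 2*O*(-22 + O))
N = -52 (N = (-8 + (2 - 4)*5) - 34 = (-8 - 2*5) - 34 = (-8 - 10) - 34 = -18 - 34 = -52)
U(12 + 2) - N = 2*(12 + 2)*(-22 + (12 + 2)) - 1*(-52) = 2*14*(-22 + 14) + 52 = 2*14*(-8) + 52 = -224 + 52 = -172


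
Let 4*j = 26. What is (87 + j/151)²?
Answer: 691006369/91204 ≈ 7576.5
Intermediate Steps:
j = 13/2 (j = (¼)*26 = 13/2 ≈ 6.5000)
(87 + j/151)² = (87 + (13/2)/151)² = (87 + (13/2)*(1/151))² = (87 + 13/302)² = (26287/302)² = 691006369/91204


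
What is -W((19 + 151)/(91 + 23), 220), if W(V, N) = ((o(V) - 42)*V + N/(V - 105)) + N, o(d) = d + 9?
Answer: -163788277/958455 ≈ -170.89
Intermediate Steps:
o(d) = 9 + d
W(V, N) = N + N/(-105 + V) + V*(-33 + V) (W(V, N) = (((9 + V) - 42)*V + N/(V - 105)) + N = ((-33 + V)*V + N/(-105 + V)) + N = (V*(-33 + V) + N/(-105 + V)) + N = (N/(-105 + V) + V*(-33 + V)) + N = N + N/(-105 + V) + V*(-33 + V))
-W((19 + 151)/(91 + 23), 220) = -(((19 + 151)/(91 + 23))³ - 138*(19 + 151)²/(91 + 23)² - 104*220 + 3465*((19 + 151)/(91 + 23)) + 220*((19 + 151)/(91 + 23)))/(-105 + (19 + 151)/(91 + 23)) = -((170/114)³ - 138*(170/114)² - 22880 + 3465*(170/114) + 220*(170/114))/(-105 + 170/114) = -((170*(1/114))³ - 138*(170*(1/114))² - 22880 + 3465*(170*(1/114)) + 220*(170*(1/114)))/(-105 + 170*(1/114)) = -((85/57)³ - 138*(85/57)² - 22880 + 3465*(85/57) + 220*(85/57))/(-105 + 85/57) = -(614125/185193 - 138*7225/3249 - 22880 + 98175/19 + 18700/57)/(-5900/57) = -(-57)*(614125/185193 - 332350/1083 - 22880 + 98175/19 + 18700/57)/5900 = -(-57)*(-3275765540)/(5900*185193) = -1*163788277/958455 = -163788277/958455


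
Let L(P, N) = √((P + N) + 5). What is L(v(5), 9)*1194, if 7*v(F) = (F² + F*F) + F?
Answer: 3582*√119/7 ≈ 5582.1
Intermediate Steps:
v(F) = F/7 + 2*F²/7 (v(F) = ((F² + F*F) + F)/7 = ((F² + F²) + F)/7 = (2*F² + F)/7 = (F + 2*F²)/7 = F/7 + 2*F²/7)
L(P, N) = √(5 + N + P) (L(P, N) = √((N + P) + 5) = √(5 + N + P))
L(v(5), 9)*1194 = √(5 + 9 + (⅐)*5*(1 + 2*5))*1194 = √(5 + 9 + (⅐)*5*(1 + 10))*1194 = √(5 + 9 + (⅐)*5*11)*1194 = √(5 + 9 + 55/7)*1194 = √(153/7)*1194 = (3*√119/7)*1194 = 3582*√119/7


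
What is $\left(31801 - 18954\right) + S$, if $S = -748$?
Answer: $12099$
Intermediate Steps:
$\left(31801 - 18954\right) + S = \left(31801 - 18954\right) - 748 = 12847 - 748 = 12099$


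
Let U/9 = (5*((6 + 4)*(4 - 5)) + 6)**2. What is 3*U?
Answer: 52272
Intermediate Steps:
U = 17424 (U = 9*(5*((6 + 4)*(4 - 5)) + 6)**2 = 9*(5*(10*(-1)) + 6)**2 = 9*(5*(-10) + 6)**2 = 9*(-50 + 6)**2 = 9*(-44)**2 = 9*1936 = 17424)
3*U = 3*17424 = 52272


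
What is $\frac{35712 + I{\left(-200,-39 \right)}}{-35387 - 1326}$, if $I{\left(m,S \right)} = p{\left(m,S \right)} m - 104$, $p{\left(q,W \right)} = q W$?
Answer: $\frac{1524392}{36713} \approx 41.522$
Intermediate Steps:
$p{\left(q,W \right)} = W q$
$I{\left(m,S \right)} = -104 + S m^{2}$ ($I{\left(m,S \right)} = S m m - 104 = S m^{2} - 104 = -104 + S m^{2}$)
$\frac{35712 + I{\left(-200,-39 \right)}}{-35387 - 1326} = \frac{35712 - \left(104 + 39 \left(-200\right)^{2}\right)}{-35387 - 1326} = \frac{35712 - 1560104}{-36713} = \left(35712 - 1560104\right) \left(- \frac{1}{36713}\right) = \left(-1524392\right) \left(- \frac{1}{36713}\right) = \frac{1524392}{36713}$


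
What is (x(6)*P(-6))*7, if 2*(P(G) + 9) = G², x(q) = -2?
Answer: -126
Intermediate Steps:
P(G) = -9 + G²/2
(x(6)*P(-6))*7 = -2*(-9 + (½)*(-6)²)*7 = -2*(-9 + (½)*36)*7 = -2*(-9 + 18)*7 = -2*9*7 = -18*7 = -126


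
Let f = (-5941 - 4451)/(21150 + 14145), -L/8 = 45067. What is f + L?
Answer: -4241709504/11765 ≈ -3.6054e+5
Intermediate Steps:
L = -360536 (L = -8*45067 = -360536)
f = -3464/11765 (f = -10392/35295 = -10392*1/35295 = -3464/11765 ≈ -0.29443)
f + L = -3464/11765 - 360536 = -4241709504/11765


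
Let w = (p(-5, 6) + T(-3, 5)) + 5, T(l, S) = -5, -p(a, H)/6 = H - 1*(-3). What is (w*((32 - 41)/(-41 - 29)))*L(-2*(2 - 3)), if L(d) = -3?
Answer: 729/35 ≈ 20.829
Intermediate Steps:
p(a, H) = -18 - 6*H (p(a, H) = -6*(H - 1*(-3)) = -6*(H + 3) = -6*(3 + H) = -18 - 6*H)
w = -54 (w = ((-18 - 6*6) - 5) + 5 = ((-18 - 36) - 5) + 5 = (-54 - 5) + 5 = -59 + 5 = -54)
(w*((32 - 41)/(-41 - 29)))*L(-2*(2 - 3)) = -54*(32 - 41)/(-41 - 29)*(-3) = -(-486)/(-70)*(-3) = -(-486)*(-1)/70*(-3) = -54*9/70*(-3) = -243/35*(-3) = 729/35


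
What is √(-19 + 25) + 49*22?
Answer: 1078 + √6 ≈ 1080.4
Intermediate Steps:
√(-19 + 25) + 49*22 = √6 + 1078 = 1078 + √6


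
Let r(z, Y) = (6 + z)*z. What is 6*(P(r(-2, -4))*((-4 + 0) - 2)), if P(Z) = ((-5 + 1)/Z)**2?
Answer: -9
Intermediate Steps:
r(z, Y) = z*(6 + z)
P(Z) = 16/Z**2 (P(Z) = (-4/Z)**2 = 16/Z**2)
6*(P(r(-2, -4))*((-4 + 0) - 2)) = 6*((16/(-2*(6 - 2))**2)*((-4 + 0) - 2)) = 6*((16/(-2*4)**2)*(-4 - 2)) = 6*((16/(-8)**2)*(-6)) = 6*((16*(1/64))*(-6)) = 6*((1/4)*(-6)) = 6*(-3/2) = -9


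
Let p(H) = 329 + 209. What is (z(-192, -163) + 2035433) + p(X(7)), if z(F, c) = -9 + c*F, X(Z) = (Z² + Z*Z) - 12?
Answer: 2067258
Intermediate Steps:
X(Z) = -12 + 2*Z² (X(Z) = (Z² + Z²) - 12 = 2*Z² - 12 = -12 + 2*Z²)
z(F, c) = -9 + F*c
p(H) = 538
(z(-192, -163) + 2035433) + p(X(7)) = ((-9 - 192*(-163)) + 2035433) + 538 = ((-9 + 31296) + 2035433) + 538 = (31287 + 2035433) + 538 = 2066720 + 538 = 2067258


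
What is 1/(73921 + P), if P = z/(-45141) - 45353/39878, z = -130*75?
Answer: 600044266/44355319363895 ≈ 1.3528e-5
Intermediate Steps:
z = -9750
P = -552823091/600044266 (P = -9750/(-45141) - 45353/39878 = -9750*(-1/45141) - 45353*1/39878 = 3250/15047 - 45353/39878 = -552823091/600044266 ≈ -0.92130)
1/(73921 + P) = 1/(73921 - 552823091/600044266) = 1/(44355319363895/600044266) = 600044266/44355319363895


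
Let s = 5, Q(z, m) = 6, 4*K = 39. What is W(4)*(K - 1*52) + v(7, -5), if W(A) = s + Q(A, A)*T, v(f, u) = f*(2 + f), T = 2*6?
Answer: -12761/4 ≈ -3190.3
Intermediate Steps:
K = 39/4 (K = (¼)*39 = 39/4 ≈ 9.7500)
T = 12
W(A) = 77 (W(A) = 5 + 6*12 = 5 + 72 = 77)
W(4)*(K - 1*52) + v(7, -5) = 77*(39/4 - 1*52) + 7*(2 + 7) = 77*(39/4 - 52) + 7*9 = 77*(-169/4) + 63 = -13013/4 + 63 = -12761/4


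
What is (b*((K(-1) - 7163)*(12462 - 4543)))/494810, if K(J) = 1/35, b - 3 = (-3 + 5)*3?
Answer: -8933962392/8659175 ≈ -1031.7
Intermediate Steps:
b = 9 (b = 3 + (-3 + 5)*3 = 3 + 2*3 = 3 + 6 = 9)
K(J) = 1/35
(b*((K(-1) - 7163)*(12462 - 4543)))/494810 = (9*((1/35 - 7163)*(12462 - 4543)))/494810 = (9*(-250704/35*7919))*(1/494810) = (9*(-1985324976/35))*(1/494810) = -17867924784/35*1/494810 = -8933962392/8659175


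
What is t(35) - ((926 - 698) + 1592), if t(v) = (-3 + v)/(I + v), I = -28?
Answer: -12708/7 ≈ -1815.4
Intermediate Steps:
t(v) = (-3 + v)/(-28 + v)
t(35) - ((926 - 698) + 1592) = (-3 + 35)/(-28 + 35) - ((926 - 698) + 1592) = 32/7 - (228 + 1592) = (⅐)*32 - 1*1820 = 32/7 - 1820 = -12708/7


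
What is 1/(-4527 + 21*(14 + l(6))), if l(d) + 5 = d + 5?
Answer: -1/4107 ≈ -0.00024349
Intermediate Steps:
l(d) = d (l(d) = -5 + (d + 5) = -5 + (5 + d) = d)
1/(-4527 + 21*(14 + l(6))) = 1/(-4527 + 21*(14 + 6)) = 1/(-4527 + 21*20) = 1/(-4527 + 420) = 1/(-4107) = -1/4107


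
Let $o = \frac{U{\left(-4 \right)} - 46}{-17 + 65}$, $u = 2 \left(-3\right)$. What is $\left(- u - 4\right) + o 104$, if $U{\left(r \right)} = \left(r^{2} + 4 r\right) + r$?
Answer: $- \frac{319}{3} \approx -106.33$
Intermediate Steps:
$u = -6$
$U{\left(r \right)} = r^{2} + 5 r$
$o = - \frac{25}{24}$ ($o = \frac{- 4 \left(5 - 4\right) - 46}{-17 + 65} = \frac{\left(-4\right) 1 - 46}{48} = \left(-4 - 46\right) \frac{1}{48} = \left(-50\right) \frac{1}{48} = - \frac{25}{24} \approx -1.0417$)
$\left(- u - 4\right) + o 104 = \left(\left(-1\right) \left(-6\right) - 4\right) - \frac{325}{3} = \left(6 - 4\right) - \frac{325}{3} = 2 - \frac{325}{3} = - \frac{319}{3}$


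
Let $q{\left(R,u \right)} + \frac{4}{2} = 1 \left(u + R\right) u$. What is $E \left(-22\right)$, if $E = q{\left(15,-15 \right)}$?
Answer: $44$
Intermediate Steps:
$q{\left(R,u \right)} = -2 + u \left(R + u\right)$ ($q{\left(R,u \right)} = -2 + 1 \left(u + R\right) u = -2 + 1 \left(R + u\right) u = -2 + \left(R + u\right) u = -2 + u \left(R + u\right)$)
$E = -2$ ($E = -2 + \left(-15\right)^{2} + 15 \left(-15\right) = -2 + 225 - 225 = -2$)
$E \left(-22\right) = \left(-2\right) \left(-22\right) = 44$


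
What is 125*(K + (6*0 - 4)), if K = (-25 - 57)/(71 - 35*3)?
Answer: -3375/17 ≈ -198.53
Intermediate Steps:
K = 41/17 (K = -82/(71 - 105) = -82/(-34) = -82*(-1/34) = 41/17 ≈ 2.4118)
125*(K + (6*0 - 4)) = 125*(41/17 + (6*0 - 4)) = 125*(41/17 + (0 - 4)) = 125*(41/17 - 4) = 125*(-27/17) = -3375/17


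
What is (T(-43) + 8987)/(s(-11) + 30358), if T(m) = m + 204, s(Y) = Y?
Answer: 9148/30347 ≈ 0.30145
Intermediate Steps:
T(m) = 204 + m
(T(-43) + 8987)/(s(-11) + 30358) = ((204 - 43) + 8987)/(-11 + 30358) = (161 + 8987)/30347 = 9148*(1/30347) = 9148/30347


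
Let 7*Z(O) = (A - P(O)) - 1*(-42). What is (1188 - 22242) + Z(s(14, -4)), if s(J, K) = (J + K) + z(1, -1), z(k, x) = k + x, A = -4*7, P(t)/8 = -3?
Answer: -147340/7 ≈ -21049.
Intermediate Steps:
P(t) = -24 (P(t) = 8*(-3) = -24)
A = -28
s(J, K) = J + K (s(J, K) = (J + K) + (1 - 1) = (J + K) + 0 = J + K)
Z(O) = 38/7 (Z(O) = ((-28 - 1*(-24)) - 1*(-42))/7 = ((-28 + 24) + 42)/7 = (-4 + 42)/7 = (⅐)*38 = 38/7)
(1188 - 22242) + Z(s(14, -4)) = (1188 - 22242) + 38/7 = -21054 + 38/7 = -147340/7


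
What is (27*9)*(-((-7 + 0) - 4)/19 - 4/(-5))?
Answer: 31833/95 ≈ 335.08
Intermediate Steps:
(27*9)*(-((-7 + 0) - 4)/19 - 4/(-5)) = 243*(-(-7 - 4)*(1/19) - 4*(-⅕)) = 243*(-1*(-11)*(1/19) + ⅘) = 243*(11*(1/19) + ⅘) = 243*(11/19 + ⅘) = 243*(131/95) = 31833/95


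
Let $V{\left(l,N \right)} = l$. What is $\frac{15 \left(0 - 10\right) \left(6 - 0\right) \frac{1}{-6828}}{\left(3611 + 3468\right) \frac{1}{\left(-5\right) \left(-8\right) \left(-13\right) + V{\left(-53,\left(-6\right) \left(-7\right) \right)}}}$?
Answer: $- \frac{42975}{4027951} \approx -0.010669$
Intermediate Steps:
$\frac{15 \left(0 - 10\right) \left(6 - 0\right) \frac{1}{-6828}}{\left(3611 + 3468\right) \frac{1}{\left(-5\right) \left(-8\right) \left(-13\right) + V{\left(-53,\left(-6\right) \left(-7\right) \right)}}} = \frac{15 \left(0 - 10\right) \left(6 - 0\right) \frac{1}{-6828}}{\left(3611 + 3468\right) \frac{1}{\left(-5\right) \left(-8\right) \left(-13\right) - 53}} = \frac{15 \left(-10\right) \left(6 + 0\right) \left(- \frac{1}{6828}\right)}{7079 \frac{1}{40 \left(-13\right) - 53}} = \frac{\left(-150\right) 6 \left(- \frac{1}{6828}\right)}{7079 \frac{1}{-520 - 53}} = \frac{\left(-900\right) \left(- \frac{1}{6828}\right)}{7079 \frac{1}{-573}} = \frac{75}{569 \cdot 7079 \left(- \frac{1}{573}\right)} = \frac{75}{569 \left(- \frac{7079}{573}\right)} = \frac{75}{569} \left(- \frac{573}{7079}\right) = - \frac{42975}{4027951}$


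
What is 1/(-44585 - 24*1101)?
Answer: -1/71009 ≈ -1.4083e-5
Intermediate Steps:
1/(-44585 - 24*1101) = 1/(-44585 - 26424) = 1/(-71009) = -1/71009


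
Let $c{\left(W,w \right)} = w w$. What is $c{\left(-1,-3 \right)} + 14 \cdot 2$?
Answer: $37$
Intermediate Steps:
$c{\left(W,w \right)} = w^{2}$
$c{\left(-1,-3 \right)} + 14 \cdot 2 = \left(-3\right)^{2} + 14 \cdot 2 = 9 + 28 = 37$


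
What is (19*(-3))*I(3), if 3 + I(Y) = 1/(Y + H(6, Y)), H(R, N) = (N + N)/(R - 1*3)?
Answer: 798/5 ≈ 159.60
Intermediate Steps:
H(R, N) = 2*N/(-3 + R) (H(R, N) = (2*N)/(R - 3) = (2*N)/(-3 + R) = 2*N/(-3 + R))
I(Y) = -3 + 3/(5*Y) (I(Y) = -3 + 1/(Y + 2*Y/(-3 + 6)) = -3 + 1/(Y + 2*Y/3) = -3 + 1/(5*Y/3) = -3 + 3/(5*Y))
(19*(-3))*I(3) = (19*(-3))*(-3 + (⅗)/3) = -57*(-3 + (⅗)*(⅓)) = -57*(-3 + ⅕) = -57*(-14/5) = 798/5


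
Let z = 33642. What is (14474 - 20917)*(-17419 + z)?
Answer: -104524789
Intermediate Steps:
(14474 - 20917)*(-17419 + z) = (14474 - 20917)*(-17419 + 33642) = -6443*16223 = -104524789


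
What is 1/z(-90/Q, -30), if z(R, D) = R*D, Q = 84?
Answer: 7/225 ≈ 0.031111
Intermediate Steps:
z(R, D) = D*R
1/z(-90/Q, -30) = 1/(-(-2700)/84) = 1/(-30*(-15/14)) = 1/(225/7) = 7/225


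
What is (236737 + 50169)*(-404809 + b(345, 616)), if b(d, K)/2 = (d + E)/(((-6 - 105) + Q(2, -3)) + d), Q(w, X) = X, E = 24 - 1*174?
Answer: -8942906785678/77 ≈ -1.1614e+11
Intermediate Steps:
E = -150 (E = 24 - 174 = -150)
b(d, K) = 2*(-150 + d)/(-114 + d) (b(d, K) = 2*((d - 150)/(((-6 - 105) - 3) + d)) = 2*((-150 + d)/((-111 - 3) + d)) = 2*((-150 + d)/(-114 + d)) = 2*(-150 + d)/(-114 + d))
(236737 + 50169)*(-404809 + b(345, 616)) = (236737 + 50169)*(-404809 + 2*(-150 + 345)/(-114 + 345)) = 286906*(-404809 + 2*195/231) = 286906*(-404809 + 2*(1/231)*195) = 286906*(-404809 + 130/77) = 286906*(-31170163/77) = -8942906785678/77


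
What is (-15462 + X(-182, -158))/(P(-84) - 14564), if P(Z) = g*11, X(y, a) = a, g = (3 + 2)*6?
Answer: 710/647 ≈ 1.0974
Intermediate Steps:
g = 30 (g = 5*6 = 30)
P(Z) = 330 (P(Z) = 30*11 = 330)
(-15462 + X(-182, -158))/(P(-84) - 14564) = (-15462 - 158)/(330 - 14564) = -15620/(-14234) = -15620*(-1/14234) = 710/647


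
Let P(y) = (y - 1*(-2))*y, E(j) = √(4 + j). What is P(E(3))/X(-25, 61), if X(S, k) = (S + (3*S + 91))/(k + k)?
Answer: -854/9 - 244*√7/9 ≈ -166.62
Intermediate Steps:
X(S, k) = (91 + 4*S)/(2*k) (X(S, k) = (S + (91 + 3*S))/((2*k)) = (91 + 4*S)*(1/(2*k)) = (91 + 4*S)/(2*k))
P(y) = y*(2 + y) (P(y) = (y + 2)*y = (2 + y)*y = y*(2 + y))
P(E(3))/X(-25, 61) = (√(4 + 3)*(2 + √(4 + 3)))/(((½)*(91 + 4*(-25))/61)) = (√7*(2 + √7))/(((½)*(1/61)*(91 - 100))) = (√7*(2 + √7))/(((½)*(1/61)*(-9))) = (√7*(2 + √7))/(-9/122) = (√7*(2 + √7))*(-122/9) = -122*√7*(2 + √7)/9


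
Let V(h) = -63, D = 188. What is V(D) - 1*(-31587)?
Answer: 31524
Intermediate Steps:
V(D) - 1*(-31587) = -63 - 1*(-31587) = -63 + 31587 = 31524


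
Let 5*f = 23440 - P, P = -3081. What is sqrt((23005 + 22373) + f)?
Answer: sqrt(1267055)/5 ≈ 225.13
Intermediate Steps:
f = 26521/5 (f = (23440 - 1*(-3081))/5 = (23440 + 3081)/5 = (1/5)*26521 = 26521/5 ≈ 5304.2)
sqrt((23005 + 22373) + f) = sqrt((23005 + 22373) + 26521/5) = sqrt(45378 + 26521/5) = sqrt(253411/5) = sqrt(1267055)/5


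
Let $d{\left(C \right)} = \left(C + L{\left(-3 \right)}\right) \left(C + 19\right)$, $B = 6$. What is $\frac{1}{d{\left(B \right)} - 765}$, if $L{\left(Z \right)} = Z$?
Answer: $- \frac{1}{690} \approx -0.0014493$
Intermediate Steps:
$d{\left(C \right)} = \left(-3 + C\right) \left(19 + C\right)$ ($d{\left(C \right)} = \left(C - 3\right) \left(C + 19\right) = \left(-3 + C\right) \left(19 + C\right)$)
$\frac{1}{d{\left(B \right)} - 765} = \frac{1}{\left(-57 + 6^{2} + 16 \cdot 6\right) - 765} = \frac{1}{\left(-57 + 36 + 96\right) - 765} = \frac{1}{75 - 765} = \frac{1}{-690} = - \frac{1}{690}$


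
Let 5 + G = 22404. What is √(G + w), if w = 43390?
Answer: √65789 ≈ 256.49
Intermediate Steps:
G = 22399 (G = -5 + 22404 = 22399)
√(G + w) = √(22399 + 43390) = √65789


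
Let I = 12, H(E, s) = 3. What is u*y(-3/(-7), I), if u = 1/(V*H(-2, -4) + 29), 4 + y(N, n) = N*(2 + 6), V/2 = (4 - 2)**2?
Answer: -4/371 ≈ -0.010782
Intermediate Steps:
V = 8 (V = 2*(4 - 2)**2 = 2*2**2 = 2*4 = 8)
y(N, n) = -4 + 8*N (y(N, n) = -4 + N*(2 + 6) = -4 + N*8 = -4 + 8*N)
u = 1/53 (u = 1/(8*3 + 29) = 1/(24 + 29) = 1/53 ≈ 0.018868)
u*y(-3/(-7), I) = (-4 + 8*(-3/(-7)))/53 = (-4 + 8*(-3*(-1/7)))/53 = (-4 + 8*(3/7))/53 = (-4 + 24/7)/53 = (1/53)*(-4/7) = -4/371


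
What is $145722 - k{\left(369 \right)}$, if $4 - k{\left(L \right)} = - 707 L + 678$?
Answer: $-114487$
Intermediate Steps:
$k{\left(L \right)} = -674 + 707 L$ ($k{\left(L \right)} = 4 - \left(- 707 L + 678\right) = 4 - \left(678 - 707 L\right) = 4 + \left(-678 + 707 L\right) = -674 + 707 L$)
$145722 - k{\left(369 \right)} = 145722 - \left(-674 + 707 \cdot 369\right) = 145722 - \left(-674 + 260883\right) = 145722 - 260209 = -114487$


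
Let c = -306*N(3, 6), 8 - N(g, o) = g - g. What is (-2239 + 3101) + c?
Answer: -1586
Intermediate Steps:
N(g, o) = 8 (N(g, o) = 8 - (g - g) = 8 - 1*0 = 8 + 0 = 8)
c = -2448 (c = -306*8 = -2448)
(-2239 + 3101) + c = (-2239 + 3101) - 2448 = 862 - 2448 = -1586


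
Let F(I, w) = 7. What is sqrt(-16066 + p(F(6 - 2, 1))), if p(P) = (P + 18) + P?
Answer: I*sqrt(16034) ≈ 126.63*I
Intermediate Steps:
p(P) = 18 + 2*P (p(P) = (18 + P) + P = 18 + 2*P)
sqrt(-16066 + p(F(6 - 2, 1))) = sqrt(-16066 + (18 + 2*7)) = sqrt(-16066 + (18 + 14)) = sqrt(-16066 + 32) = sqrt(-16034) = I*sqrt(16034)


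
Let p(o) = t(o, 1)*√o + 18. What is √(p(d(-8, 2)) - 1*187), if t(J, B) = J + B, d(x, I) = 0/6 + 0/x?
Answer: 13*I ≈ 13.0*I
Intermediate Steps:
d(x, I) = 0 (d(x, I) = 0*(⅙) + 0 = 0 + 0 = 0)
t(J, B) = B + J
p(o) = 18 + √o*(1 + o) (p(o) = (1 + o)*√o + 18 = √o*(1 + o) + 18 = 18 + √o*(1 + o))
√(p(d(-8, 2)) - 1*187) = √((18 + √0*(1 + 0)) - 1*187) = √((18 + 0*1) - 187) = √((18 + 0) - 187) = √(18 - 187) = √(-169) = 13*I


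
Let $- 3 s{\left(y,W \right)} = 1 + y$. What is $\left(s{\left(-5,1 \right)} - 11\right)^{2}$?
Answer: $\frac{841}{9} \approx 93.444$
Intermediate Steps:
$s{\left(y,W \right)} = - \frac{1}{3} - \frac{y}{3}$ ($s{\left(y,W \right)} = - \frac{1 + y}{3} = - \frac{1}{3} - \frac{y}{3}$)
$\left(s{\left(-5,1 \right)} - 11\right)^{2} = \left(\left(- \frac{1}{3} - - \frac{5}{3}\right) - 11\right)^{2} = \left(\left(- \frac{1}{3} + \frac{5}{3}\right) - 11\right)^{2} = \left(\frac{4}{3} - 11\right)^{2} = \left(- \frac{29}{3}\right)^{2} = \frac{841}{9}$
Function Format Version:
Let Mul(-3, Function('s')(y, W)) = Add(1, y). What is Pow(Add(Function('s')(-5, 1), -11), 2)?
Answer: Rational(841, 9) ≈ 93.444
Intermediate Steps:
Function('s')(y, W) = Add(Rational(-1, 3), Mul(Rational(-1, 3), y)) (Function('s')(y, W) = Mul(Rational(-1, 3), Add(1, y)) = Add(Rational(-1, 3), Mul(Rational(-1, 3), y)))
Pow(Add(Function('s')(-5, 1), -11), 2) = Pow(Add(Add(Rational(-1, 3), Mul(Rational(-1, 3), -5)), -11), 2) = Pow(Add(Add(Rational(-1, 3), Rational(5, 3)), -11), 2) = Pow(Add(Rational(4, 3), -11), 2) = Pow(Rational(-29, 3), 2) = Rational(841, 9)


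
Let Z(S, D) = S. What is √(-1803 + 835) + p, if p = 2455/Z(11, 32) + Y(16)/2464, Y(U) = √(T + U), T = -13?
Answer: 2455/11 + √3/2464 + 22*I*√2 ≈ 223.18 + 31.113*I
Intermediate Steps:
Y(U) = √(-13 + U)
p = 2455/11 + √3/2464 (p = 2455/11 + √(-13 + 16)/2464 = 2455*(1/11) + √3*(1/2464) = 2455/11 + √3/2464 ≈ 223.18)
√(-1803 + 835) + p = √(-1803 + 835) + (2455/11 + √3/2464) = √(-968) + (2455/11 + √3/2464) = 22*I*√2 + (2455/11 + √3/2464) = 2455/11 + √3/2464 + 22*I*√2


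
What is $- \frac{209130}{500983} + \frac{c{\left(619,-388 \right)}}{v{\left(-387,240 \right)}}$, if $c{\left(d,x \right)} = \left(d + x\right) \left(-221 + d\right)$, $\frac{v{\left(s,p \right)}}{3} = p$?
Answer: $\frac{7651466909}{60117960} \approx 127.27$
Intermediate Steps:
$v{\left(s,p \right)} = 3 p$
$c{\left(d,x \right)} = \left(-221 + d\right) \left(d + x\right)$
$- \frac{209130}{500983} + \frac{c{\left(619,-388 \right)}}{v{\left(-387,240 \right)}} = - \frac{209130}{500983} + \frac{619^{2} - 136799 - -85748 + 619 \left(-388\right)}{3 \cdot 240} = \left(-209130\right) \frac{1}{500983} + \frac{383161 - 136799 + 85748 - 240172}{720} = - \frac{209130}{500983} + 91938 \cdot \frac{1}{720} = - \frac{209130}{500983} + \frac{15323}{120} = \frac{7651466909}{60117960}$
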